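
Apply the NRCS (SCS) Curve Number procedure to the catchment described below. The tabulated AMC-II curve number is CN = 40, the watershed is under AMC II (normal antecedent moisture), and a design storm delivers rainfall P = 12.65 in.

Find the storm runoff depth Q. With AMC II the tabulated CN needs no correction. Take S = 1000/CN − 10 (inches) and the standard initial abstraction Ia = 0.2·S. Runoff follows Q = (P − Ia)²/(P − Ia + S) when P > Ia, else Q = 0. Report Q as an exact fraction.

Q = 37249/9860 in ≈ 3.778 in

CN(II) = 40; AMC II needs no correction.
S = 1000/40 − 10 = 15 in ≈ 15.000 in
Initial abstraction Ia = S/5 = 15/5 = 3 ≈ 3.000 in
Since P=12.650 > Ia=3.000: effective rainfall P−Ia = 193/20 in
Runoff Q = (P−Ia)²/(P−Ia+S) = (9.650)²/(9.650+15.000) = 37249/9860 ≈ 3.778 in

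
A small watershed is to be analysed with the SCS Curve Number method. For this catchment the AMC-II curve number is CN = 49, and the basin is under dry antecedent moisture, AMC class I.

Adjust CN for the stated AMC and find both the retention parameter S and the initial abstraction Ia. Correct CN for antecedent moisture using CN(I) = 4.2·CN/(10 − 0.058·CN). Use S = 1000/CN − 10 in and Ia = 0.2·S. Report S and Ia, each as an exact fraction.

Adjust CN=49 to AMC I: 4.2·49/(10 − 0.058·49) → (1029/5) ÷ (3579/500) = 34300/1193 ≈ 28.751
Max retention: S = 1000/(34300/1193) − 10 = 8500/343 in (≈ 24.781 in)
Initial abstraction Ia = S/5 = (8500/343)/5 = 1700/343 ≈ 4.956 in

S = 8500/343 in ≈ 24.781 in; Ia = 1700/343 in ≈ 4.956 in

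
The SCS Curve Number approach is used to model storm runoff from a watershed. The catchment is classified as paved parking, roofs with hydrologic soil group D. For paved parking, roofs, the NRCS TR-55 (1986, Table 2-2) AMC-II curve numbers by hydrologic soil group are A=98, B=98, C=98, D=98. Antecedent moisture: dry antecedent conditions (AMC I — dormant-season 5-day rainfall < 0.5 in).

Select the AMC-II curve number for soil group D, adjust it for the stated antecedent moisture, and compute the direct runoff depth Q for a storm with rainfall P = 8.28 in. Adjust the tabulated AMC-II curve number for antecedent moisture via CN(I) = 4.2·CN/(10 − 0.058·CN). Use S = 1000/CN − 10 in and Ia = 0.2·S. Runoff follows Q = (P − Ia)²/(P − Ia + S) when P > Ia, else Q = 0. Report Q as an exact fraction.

Q = 44311513009/5736752175 in ≈ 7.724 in

NRCS table: paved parking, roofs, soil group D → CN(II) = 98
CN(I) from CN(II)=98: (4.2·98)/(10 − 0.058·98) = 102900/1079 ≈ 95.366
Max retention: S = 1000/(102900/1079) − 10 = 500/1029 in (≈ 0.486 in)
Ia = 0.2·(500/1029) = 100/1029 in ≈ 0.097 in
Since P=8.280 > Ia=0.097: effective rainfall P−Ia = 210503/25725 in
Runoff Q = (P−Ia)²/(P−Ia+S) = (8.183)²/(8.183+0.486) = 44311513009/5736752175 ≈ 7.724 in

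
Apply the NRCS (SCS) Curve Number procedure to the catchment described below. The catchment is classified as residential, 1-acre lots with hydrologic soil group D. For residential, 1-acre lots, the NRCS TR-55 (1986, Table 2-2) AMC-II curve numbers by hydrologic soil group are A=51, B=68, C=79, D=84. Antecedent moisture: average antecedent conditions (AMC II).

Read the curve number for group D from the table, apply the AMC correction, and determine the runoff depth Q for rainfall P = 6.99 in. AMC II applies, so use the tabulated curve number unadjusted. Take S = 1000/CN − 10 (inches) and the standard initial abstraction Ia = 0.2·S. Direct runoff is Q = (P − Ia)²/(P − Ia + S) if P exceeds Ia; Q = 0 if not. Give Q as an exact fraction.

NRCS table: residential, 1-acre lots, soil group D → CN(II) = 84
AMC II — tabulated CN = 84 applies directly.
Max retention: S = 1000/84 − 10 = 40/21 in (≈ 1.905 in)
Ia = 0.2·(40/21) = 8/21 in ≈ 0.381 in
Since P=6.990 > Ia=0.381: effective rainfall P−Ia = 13879/2100 in
Runoff Q = (P−Ia)²/(P−Ia+S) = (6.609)²/(6.609+1.905) = 192626641/37545900 ≈ 5.130 in

Q = 192626641/37545900 in ≈ 5.130 in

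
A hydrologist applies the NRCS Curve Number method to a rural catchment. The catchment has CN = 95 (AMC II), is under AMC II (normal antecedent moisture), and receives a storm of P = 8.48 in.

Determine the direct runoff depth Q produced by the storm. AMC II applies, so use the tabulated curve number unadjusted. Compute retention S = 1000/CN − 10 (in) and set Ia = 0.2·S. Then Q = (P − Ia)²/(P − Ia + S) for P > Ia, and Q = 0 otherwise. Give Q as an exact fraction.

AMC II — tabulated CN = 95 applies directly.
Max retention: S = 1000/95 − 10 = 10/19 in (≈ 0.526 in)
Ia = 0.2·(10/19) = 2/19 in ≈ 0.105 in
Excess rainfall: 8.480 − 0.105 = 8.375 in; P > Ia so Q > 0
Runoff Q = (P−Ia)²/(P−Ia+S) = (8.375)²/(8.375+0.526) = 3956121/502075 ≈ 7.880 in

Q = 3956121/502075 in ≈ 7.880 in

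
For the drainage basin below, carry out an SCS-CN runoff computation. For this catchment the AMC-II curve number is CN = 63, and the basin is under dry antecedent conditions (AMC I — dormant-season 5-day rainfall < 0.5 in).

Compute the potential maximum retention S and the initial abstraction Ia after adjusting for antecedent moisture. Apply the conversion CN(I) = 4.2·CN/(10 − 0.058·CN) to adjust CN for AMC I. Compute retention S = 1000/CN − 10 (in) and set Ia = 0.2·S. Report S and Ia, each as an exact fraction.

S = 18500/1323 in ≈ 13.983 in; Ia = 3700/1323 in ≈ 2.797 in

Dry (AMC I): CN(I) = 4.2·63/(10 − 0.058·63) = (1323/5)/(3173/500) = 132300/3173 ≈ 41.696
Max retention: S = 1000/(132300/3173) − 10 = 18500/1323 in (≈ 13.983 in)
Ia = 0.2S: 0.2·13.983 = 2.797 in (exactly 3700/1323)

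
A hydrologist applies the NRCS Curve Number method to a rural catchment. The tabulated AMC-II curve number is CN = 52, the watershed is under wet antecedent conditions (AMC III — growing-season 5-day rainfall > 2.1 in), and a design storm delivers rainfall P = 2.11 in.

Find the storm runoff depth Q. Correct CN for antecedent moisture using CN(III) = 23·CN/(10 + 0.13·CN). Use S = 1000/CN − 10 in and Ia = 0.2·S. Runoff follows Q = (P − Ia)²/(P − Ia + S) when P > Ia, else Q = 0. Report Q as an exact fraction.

Q = 1527949921/4756761100 in ≈ 0.321 in

Wet (AMC III): CN(III) = 23·52/(10 + 0.13·52) = 1196/(419/25) = 29900/419 ≈ 71.360
Retention S: 1000/CN − 10 with CN=71.360 → S = 1200/299 ≈ 4.013 in
Initial abstraction Ia = S/5 = (1200/299)/5 = 240/299 ≈ 0.803 in
Excess rainfall: 2.110 − 0.803 = 1.307 in; P > Ia so Q > 0
Q = (39089/29900)²/((39089/29900) + 1200/299) = (1527949921/894010000)/(159089/29900) = 1527949921/4756761100 in ≈ 0.321 in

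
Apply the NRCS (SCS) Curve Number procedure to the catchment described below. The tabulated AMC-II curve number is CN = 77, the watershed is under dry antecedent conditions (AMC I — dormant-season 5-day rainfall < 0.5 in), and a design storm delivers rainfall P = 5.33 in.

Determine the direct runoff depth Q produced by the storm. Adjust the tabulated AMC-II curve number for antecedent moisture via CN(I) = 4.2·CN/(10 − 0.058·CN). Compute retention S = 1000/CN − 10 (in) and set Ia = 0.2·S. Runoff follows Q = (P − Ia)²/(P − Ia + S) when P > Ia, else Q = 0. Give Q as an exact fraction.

Q = 399248323321/288126923700 in ≈ 1.386 in

Adjust CN=77 to AMC I: 4.2·77/(10 − 0.058·77) → (1617/5) ÷ (2767/500) = 161700/2767 ≈ 58.439
Max retention: S = 1000/(161700/2767) − 10 = 11500/1617 in (≈ 7.112 in)
Ia = 0.2·(11500/1617) = 2300/1617 in ≈ 1.422 in
Excess rainfall: 5.330 − 1.422 = 3.908 in; P > Ia so Q > 0
Runoff Q = (P−Ia)²/(P−Ia+S) = (3.908)²/(3.908+7.112) = 399248323321/288126923700 ≈ 1.386 in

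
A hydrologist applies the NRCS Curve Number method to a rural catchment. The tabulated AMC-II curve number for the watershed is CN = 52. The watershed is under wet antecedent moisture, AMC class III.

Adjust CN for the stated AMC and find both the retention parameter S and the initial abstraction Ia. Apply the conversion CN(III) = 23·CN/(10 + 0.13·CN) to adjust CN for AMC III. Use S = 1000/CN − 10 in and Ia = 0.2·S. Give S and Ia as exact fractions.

CN(III) from CN(II)=52: (23·52)/(10 + 0.13·52) = 29900/419 ≈ 71.360
Max retention: S = 1000/(29900/419) − 10 = 1200/299 in (≈ 4.013 in)
Ia = 0.2·(1200/299) = 240/299 in ≈ 0.803 in

S = 1200/299 in ≈ 4.013 in; Ia = 240/299 in ≈ 0.803 in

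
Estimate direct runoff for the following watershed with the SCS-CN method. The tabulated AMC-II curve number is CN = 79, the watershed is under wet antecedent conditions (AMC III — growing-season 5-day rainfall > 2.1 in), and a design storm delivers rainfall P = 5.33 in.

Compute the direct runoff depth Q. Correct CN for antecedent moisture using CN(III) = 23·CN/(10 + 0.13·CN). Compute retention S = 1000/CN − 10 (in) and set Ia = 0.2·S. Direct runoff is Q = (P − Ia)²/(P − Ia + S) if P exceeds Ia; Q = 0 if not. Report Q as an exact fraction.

CN(III) from CN(II)=79: (23·79)/(10 + 0.13·79) = 181700/2027 ≈ 89.640
S = 1000/(181700/2027) − 10 = 2100/1817 in ≈ 1.156 in
Ia = 0.2S: 0.2·1.156 = 0.231 in (exactly 420/1817)
Excess rainfall: 5.330 − 0.231 = 5.099 in; P > Ia so Q > 0
Runoff Q = (P−Ia)²/(P−Ia+S) = (5.099)²/(5.099+1.156) = 858329984521/206494963700 ≈ 4.157 in

Q = 858329984521/206494963700 in ≈ 4.157 in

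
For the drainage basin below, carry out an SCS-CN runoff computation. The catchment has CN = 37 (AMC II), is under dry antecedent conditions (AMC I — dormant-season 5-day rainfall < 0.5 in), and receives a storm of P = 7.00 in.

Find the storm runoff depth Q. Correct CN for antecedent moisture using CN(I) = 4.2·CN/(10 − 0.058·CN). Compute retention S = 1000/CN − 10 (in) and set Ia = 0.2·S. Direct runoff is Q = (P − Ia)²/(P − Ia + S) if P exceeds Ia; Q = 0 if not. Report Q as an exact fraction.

CN(I) from CN(II)=37: (4.2·37)/(10 − 0.058·37) = 3700/187 ≈ 19.786
S = 1000/(3700/187) − 10 = 1500/37 in ≈ 40.541 in
Ia = 0.2S: 0.2·40.541 = 8.108 in (exactly 300/37)
P = 7.000 ≤ Ia = 8.108 in: entire storm abstracted, Q = 0.

Q = 0 in ≈ 0.000 in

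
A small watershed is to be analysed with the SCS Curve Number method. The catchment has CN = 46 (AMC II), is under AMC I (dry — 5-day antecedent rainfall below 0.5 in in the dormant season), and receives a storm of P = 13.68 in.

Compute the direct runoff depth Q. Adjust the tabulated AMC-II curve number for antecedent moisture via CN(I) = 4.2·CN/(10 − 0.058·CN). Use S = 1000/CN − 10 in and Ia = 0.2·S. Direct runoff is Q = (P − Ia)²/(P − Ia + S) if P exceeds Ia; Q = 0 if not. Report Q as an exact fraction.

Adjust CN=46 to AMC I: 4.2·46/(10 − 0.058·46) → (966/5) ÷ (1833/250) = 16100/611 ≈ 26.350
S = 1000/(16100/611) − 10 = 4500/161 in ≈ 27.950 in
Ia = 0.2·(4500/161) = 900/161 in ≈ 5.590 in
Since P=13.680 > Ia=5.590: effective rainfall P−Ia = 32562/4025 in
Q = (32562/4025)²/((32562/4025) + 4500/161) = (1060283844/16200625)/(145062/4025) = 58904658/32437475 in ≈ 1.816 in

Q = 58904658/32437475 in ≈ 1.816 in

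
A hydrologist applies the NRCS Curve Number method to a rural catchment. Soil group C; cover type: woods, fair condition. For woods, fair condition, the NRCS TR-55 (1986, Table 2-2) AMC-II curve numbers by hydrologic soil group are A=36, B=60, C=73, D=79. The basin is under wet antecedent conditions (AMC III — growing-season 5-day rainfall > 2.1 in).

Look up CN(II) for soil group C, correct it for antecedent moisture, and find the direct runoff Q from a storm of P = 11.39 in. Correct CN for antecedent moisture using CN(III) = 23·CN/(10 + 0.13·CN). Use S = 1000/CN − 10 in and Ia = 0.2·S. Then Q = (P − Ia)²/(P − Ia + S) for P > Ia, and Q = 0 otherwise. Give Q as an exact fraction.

Q = 3453579941161/357355169900 in ≈ 9.664 in

NRCS table: woods, fair condition, soil group C → CN(II) = 73
CN(III) from CN(II)=73: (23·73)/(10 + 0.13·73) = 167900/1949 ≈ 86.147
Max retention: S = 1000/(167900/1949) − 10 = 2700/1679 in (≈ 1.608 in)
Ia = 0.2S: 0.2·1.608 = 0.322 in (exactly 540/1679)
P − Ia = 11.390 − 0.322 = 1858381/167900 ≈ 11.068 in (> 0, runoff occurs)
Q = (1858381/167900)²/((1858381/167900) + 2700/1679) = (3453579941161/28190410000)/(2128381/167900) = 3453579941161/357355169900 in ≈ 9.664 in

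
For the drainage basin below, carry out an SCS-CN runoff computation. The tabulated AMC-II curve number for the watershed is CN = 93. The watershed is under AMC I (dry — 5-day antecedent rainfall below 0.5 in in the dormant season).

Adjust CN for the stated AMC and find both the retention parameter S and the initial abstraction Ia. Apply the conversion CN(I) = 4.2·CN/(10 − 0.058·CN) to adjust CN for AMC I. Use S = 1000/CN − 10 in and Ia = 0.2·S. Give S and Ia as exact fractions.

Dry (AMC I): CN(I) = 4.2·93/(10 − 0.058·93) = (1953/5)/(2303/500) = 27900/329 ≈ 84.802
S = 1000/(27900/329) − 10 = 500/279 in ≈ 1.792 in
Initial abstraction Ia = S/5 = (500/279)/5 = 100/279 ≈ 0.358 in

S = 500/279 in ≈ 1.792 in; Ia = 100/279 in ≈ 0.358 in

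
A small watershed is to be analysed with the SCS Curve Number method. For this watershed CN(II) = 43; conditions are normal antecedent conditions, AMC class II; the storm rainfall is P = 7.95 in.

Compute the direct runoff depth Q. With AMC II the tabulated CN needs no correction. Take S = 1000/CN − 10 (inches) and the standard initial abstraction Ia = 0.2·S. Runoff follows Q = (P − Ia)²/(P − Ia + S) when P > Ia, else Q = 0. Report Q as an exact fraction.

Q = 2307361/1524780 in ≈ 1.513 in

Average conditions: CN = 43 (no AMC adjustment).
Retention S: 1000/CN − 10 with CN=43.000 → S = 570/43 ≈ 13.256 in
Initial abstraction Ia = S/5 = (570/43)/5 = 114/43 ≈ 2.651 in
Excess rainfall: 7.950 − 2.651 = 5.299 in; P > Ia so Q > 0
Q: (4557/860)² ÷ (15957/860) = 2307361/1524780 in (≈ 1.513 in)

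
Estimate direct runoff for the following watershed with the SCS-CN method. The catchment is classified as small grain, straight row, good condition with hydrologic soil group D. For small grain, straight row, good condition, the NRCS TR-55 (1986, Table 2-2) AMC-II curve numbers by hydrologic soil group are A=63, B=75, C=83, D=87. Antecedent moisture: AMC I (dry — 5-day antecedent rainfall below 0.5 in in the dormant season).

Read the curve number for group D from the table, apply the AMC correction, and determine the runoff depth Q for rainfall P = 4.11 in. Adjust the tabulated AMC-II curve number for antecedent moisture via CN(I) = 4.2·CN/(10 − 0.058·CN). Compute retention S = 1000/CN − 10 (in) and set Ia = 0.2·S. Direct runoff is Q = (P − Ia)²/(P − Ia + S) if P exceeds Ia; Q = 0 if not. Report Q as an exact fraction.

NRCS table: small grain, straight row, good condition, soil group D → CN(II) = 87
CN(I) from CN(II)=87: (4.2·87)/(10 − 0.058·87) = 182700/2477 ≈ 73.759
S = 1000/(182700/2477) − 10 = 6500/1827 in ≈ 3.558 in
Ia = 0.2S: 0.2·3.558 = 0.712 in (exactly 1300/1827)
Since P=4.110 > Ia=0.712: effective rainfall P−Ia = 620897/182700 in
Runoff Q = (P−Ia)²/(P−Ia+S) = (3.398)²/(3.398+3.558) = 385513084609/232192881900 ≈ 1.660 in

Q = 385513084609/232192881900 in ≈ 1.660 in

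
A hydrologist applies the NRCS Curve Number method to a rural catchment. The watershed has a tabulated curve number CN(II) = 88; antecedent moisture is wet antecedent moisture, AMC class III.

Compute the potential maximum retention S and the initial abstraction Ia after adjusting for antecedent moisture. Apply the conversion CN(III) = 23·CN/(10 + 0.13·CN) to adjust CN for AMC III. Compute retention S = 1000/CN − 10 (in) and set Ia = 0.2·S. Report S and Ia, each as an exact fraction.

S = 150/253 in ≈ 0.593 in; Ia = 30/253 in ≈ 0.119 in

CN(III) from CN(II)=88: (23·88)/(10 + 0.13·88) = 6325/67 ≈ 94.403
Retention S: 1000/CN − 10 with CN=94.403 → S = 150/253 ≈ 0.593 in
Initial abstraction Ia = S/5 = (150/253)/5 = 30/253 ≈ 0.119 in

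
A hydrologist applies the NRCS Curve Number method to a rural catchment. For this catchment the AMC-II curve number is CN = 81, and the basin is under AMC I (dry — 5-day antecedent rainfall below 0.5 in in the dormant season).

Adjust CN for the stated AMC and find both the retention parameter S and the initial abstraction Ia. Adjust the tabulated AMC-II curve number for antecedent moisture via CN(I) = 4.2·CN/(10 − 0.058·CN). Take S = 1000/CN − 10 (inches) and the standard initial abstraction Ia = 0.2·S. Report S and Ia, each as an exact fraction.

Adjust CN=81 to AMC I: 4.2·81/(10 − 0.058·81) → (1701/5) ÷ (2651/500) = 170100/2651 ≈ 64.164
S = 1000/(170100/2651) − 10 = 9500/1701 in ≈ 5.585 in
Initial abstraction Ia = S/5 = (9500/1701)/5 = 1900/1701 ≈ 1.117 in

S = 9500/1701 in ≈ 5.585 in; Ia = 1900/1701 in ≈ 1.117 in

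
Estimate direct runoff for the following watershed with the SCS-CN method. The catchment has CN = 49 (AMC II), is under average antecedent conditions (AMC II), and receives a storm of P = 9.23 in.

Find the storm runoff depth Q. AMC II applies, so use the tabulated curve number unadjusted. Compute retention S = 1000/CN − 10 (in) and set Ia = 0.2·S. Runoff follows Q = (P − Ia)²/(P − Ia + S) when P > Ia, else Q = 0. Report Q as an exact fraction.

Q = 1226890729/421532300 in ≈ 2.911 in

CN(II) = 49; AMC II needs no correction.
Retention S: 1000/CN − 10 with CN=49.000 → S = 510/49 ≈ 10.408 in
Ia = 0.2·(510/49) = 102/49 in ≈ 2.082 in
Since P=9.230 > Ia=2.082: effective rainfall P−Ia = 35027/4900 in
Q = (35027/4900)²/((35027/4900) + 510/49) = (1226890729/24010000)/(86027/4900) = 1226890729/421532300 in ≈ 2.911 in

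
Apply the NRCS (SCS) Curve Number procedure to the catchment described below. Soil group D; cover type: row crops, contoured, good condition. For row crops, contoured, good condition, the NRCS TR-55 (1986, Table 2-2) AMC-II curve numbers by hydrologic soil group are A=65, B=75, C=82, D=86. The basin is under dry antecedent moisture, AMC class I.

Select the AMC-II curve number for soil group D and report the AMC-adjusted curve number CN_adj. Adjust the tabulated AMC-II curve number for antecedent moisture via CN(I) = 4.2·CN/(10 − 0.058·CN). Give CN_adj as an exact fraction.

NRCS table: row crops, contoured, good condition, soil group D → CN(II) = 86
CN(I) from CN(II)=86: (4.2·86)/(10 − 0.058·86) = 12900/179 ≈ 72.067

CN_adj = 12900/179 ≈ 72.067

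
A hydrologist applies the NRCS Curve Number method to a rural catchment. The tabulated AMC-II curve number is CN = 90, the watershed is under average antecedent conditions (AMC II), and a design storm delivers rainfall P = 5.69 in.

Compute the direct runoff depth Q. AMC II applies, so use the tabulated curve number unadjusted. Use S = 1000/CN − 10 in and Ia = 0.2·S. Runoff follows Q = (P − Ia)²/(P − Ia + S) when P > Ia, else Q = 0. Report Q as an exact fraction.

Q = 24216241/5328900 in ≈ 4.544 in

AMC II — tabulated CN = 90 applies directly.
S = 1000/90 − 10 = 10/9 in ≈ 1.111 in
Initial abstraction Ia = S/5 = (10/9)/5 = 2/9 ≈ 0.222 in
Since P=5.690 > Ia=0.222: effective rainfall P−Ia = 4921/900 in
Runoff Q = (P−Ia)²/(P−Ia+S) = (5.468)²/(5.468+1.111) = 24216241/5328900 ≈ 4.544 in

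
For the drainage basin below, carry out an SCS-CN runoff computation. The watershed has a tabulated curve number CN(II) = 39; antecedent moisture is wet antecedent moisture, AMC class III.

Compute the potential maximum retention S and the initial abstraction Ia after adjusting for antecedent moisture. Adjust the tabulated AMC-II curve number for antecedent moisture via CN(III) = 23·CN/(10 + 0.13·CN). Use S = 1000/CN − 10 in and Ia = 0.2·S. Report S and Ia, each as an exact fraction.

Wet (AMC III): CN(III) = 23·39/(10 + 0.13·39) = 897/(1507/100) = 89700/1507 ≈ 59.522
Retention S: 1000/CN − 10 with CN=59.522 → S = 6100/897 ≈ 6.800 in
Ia = 0.2·(6100/897) = 1220/897 in ≈ 1.360 in

S = 6100/897 in ≈ 6.800 in; Ia = 1220/897 in ≈ 1.360 in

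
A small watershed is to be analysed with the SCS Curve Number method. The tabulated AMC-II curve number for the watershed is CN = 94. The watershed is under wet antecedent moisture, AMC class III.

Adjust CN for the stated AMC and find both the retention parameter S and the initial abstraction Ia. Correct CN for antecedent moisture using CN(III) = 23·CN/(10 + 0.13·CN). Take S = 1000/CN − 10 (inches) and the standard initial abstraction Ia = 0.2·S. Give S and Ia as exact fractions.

S = 300/1081 in ≈ 0.278 in; Ia = 60/1081 in ≈ 0.056 in

CN(III) from CN(II)=94: (23·94)/(10 + 0.13·94) = 108100/1111 ≈ 97.300
Retention S: 1000/CN − 10 with CN=97.300 → S = 300/1081 ≈ 0.278 in
Ia = 0.2S: 0.2·0.278 = 0.056 in (exactly 60/1081)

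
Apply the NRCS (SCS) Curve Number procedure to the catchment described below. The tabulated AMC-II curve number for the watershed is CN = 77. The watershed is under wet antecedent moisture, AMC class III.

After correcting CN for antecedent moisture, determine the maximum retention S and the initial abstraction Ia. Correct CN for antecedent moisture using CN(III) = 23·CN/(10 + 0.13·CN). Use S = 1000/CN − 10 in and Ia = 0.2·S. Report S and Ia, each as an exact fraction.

Adjust CN=77 to AMC III: 23·77/(10 + 0.13·77) → 1771 ÷ (2001/100) = 7700/87 ≈ 88.506
S = 1000/(7700/87) − 10 = 100/77 in ≈ 1.299 in
Ia = 0.2·(100/77) = 20/77 in ≈ 0.260 in

S = 100/77 in ≈ 1.299 in; Ia = 20/77 in ≈ 0.260 in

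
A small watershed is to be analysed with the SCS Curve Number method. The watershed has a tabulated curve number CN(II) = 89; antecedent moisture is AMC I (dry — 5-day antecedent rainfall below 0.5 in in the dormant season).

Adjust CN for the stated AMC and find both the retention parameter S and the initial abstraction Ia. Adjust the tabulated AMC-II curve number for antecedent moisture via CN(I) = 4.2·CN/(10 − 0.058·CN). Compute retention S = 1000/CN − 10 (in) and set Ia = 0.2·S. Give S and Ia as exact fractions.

Adjust CN=89 to AMC I: 4.2·89/(10 − 0.058·89) → (1869/5) ÷ (2419/500) = 186900/2419 ≈ 77.263
Max retention: S = 1000/(186900/2419) − 10 = 5500/1869 in (≈ 2.943 in)
Initial abstraction Ia = S/5 = (5500/1869)/5 = 1100/1869 ≈ 0.589 in

S = 5500/1869 in ≈ 2.943 in; Ia = 1100/1869 in ≈ 0.589 in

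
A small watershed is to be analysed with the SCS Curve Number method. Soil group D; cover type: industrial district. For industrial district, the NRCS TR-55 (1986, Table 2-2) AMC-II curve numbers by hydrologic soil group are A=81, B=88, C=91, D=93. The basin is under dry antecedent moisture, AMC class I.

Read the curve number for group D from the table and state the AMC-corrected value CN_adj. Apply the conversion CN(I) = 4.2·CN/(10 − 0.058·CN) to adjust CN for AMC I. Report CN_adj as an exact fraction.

CN_adj = 27900/329 ≈ 84.802

NRCS table: industrial district, soil group D → CN(II) = 93
CN(I) from CN(II)=93: (4.2·93)/(10 − 0.058·93) = 27900/329 ≈ 84.802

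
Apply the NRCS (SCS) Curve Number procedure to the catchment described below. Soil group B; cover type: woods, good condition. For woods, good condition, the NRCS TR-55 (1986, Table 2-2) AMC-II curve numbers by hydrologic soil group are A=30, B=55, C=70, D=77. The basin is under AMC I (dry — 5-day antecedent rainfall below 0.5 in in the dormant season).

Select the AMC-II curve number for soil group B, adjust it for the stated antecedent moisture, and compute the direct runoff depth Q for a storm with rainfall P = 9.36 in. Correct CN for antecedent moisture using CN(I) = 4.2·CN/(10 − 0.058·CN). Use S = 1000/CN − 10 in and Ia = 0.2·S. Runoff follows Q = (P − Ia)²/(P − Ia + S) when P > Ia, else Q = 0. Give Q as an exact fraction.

NRCS table: woods, good condition, soil group B → CN(II) = 55
Dry (AMC I): CN(I) = 4.2·55/(10 − 0.058·55) = 231/(681/100) = 7700/227 ≈ 33.921
S = 1000/(7700/227) − 10 = 1500/77 in ≈ 19.481 in
Ia = 0.2S: 0.2·19.481 = 3.896 in (exactly 300/77)
Excess rainfall: 9.360 − 3.896 = 5.464 in; P > Ia so Q > 0
Q = (10518/1925)²/((10518/1925) + 1500/77) = (110628324/3705625)/(48018/1925) = 18438054/15405775 in ≈ 1.197 in

Q = 18438054/15405775 in ≈ 1.197 in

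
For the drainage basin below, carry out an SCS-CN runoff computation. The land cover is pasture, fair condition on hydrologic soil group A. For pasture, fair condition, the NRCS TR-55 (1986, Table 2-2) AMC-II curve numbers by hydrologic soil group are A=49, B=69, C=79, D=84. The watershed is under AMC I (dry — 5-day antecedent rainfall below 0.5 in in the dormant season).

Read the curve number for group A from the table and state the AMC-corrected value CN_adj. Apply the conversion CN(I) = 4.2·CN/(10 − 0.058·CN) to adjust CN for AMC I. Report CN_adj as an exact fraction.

CN_adj = 34300/1193 ≈ 28.751

NRCS table: pasture, fair condition, soil group A → CN(II) = 49
Dry (AMC I): CN(I) = 4.2·49/(10 − 0.058·49) = (1029/5)/(3579/500) = 34300/1193 ≈ 28.751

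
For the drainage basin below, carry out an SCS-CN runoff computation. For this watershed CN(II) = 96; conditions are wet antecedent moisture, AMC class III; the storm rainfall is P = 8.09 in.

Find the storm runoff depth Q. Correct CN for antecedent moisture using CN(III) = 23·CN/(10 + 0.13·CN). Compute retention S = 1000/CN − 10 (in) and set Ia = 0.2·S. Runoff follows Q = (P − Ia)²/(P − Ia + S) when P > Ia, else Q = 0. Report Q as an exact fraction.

CN(III) from CN(II)=96: (23·96)/(10 + 0.13·96) = 27600/281 ≈ 98.221
Max retention: S = 1000/(27600/281) − 10 = 25/138 in (≈ 0.181 in)
Initial abstraction Ia = S/5 = (25/138)/5 = 5/138 ≈ 0.036 in
Excess rainfall: 8.090 − 0.036 = 8.054 in; P > Ia so Q > 0
Runoff Q = (P−Ia)²/(P−Ia+S) = (8.054)²/(8.054+0.181) = 3088136041/392064900 ≈ 7.877 in

Q = 3088136041/392064900 in ≈ 7.877 in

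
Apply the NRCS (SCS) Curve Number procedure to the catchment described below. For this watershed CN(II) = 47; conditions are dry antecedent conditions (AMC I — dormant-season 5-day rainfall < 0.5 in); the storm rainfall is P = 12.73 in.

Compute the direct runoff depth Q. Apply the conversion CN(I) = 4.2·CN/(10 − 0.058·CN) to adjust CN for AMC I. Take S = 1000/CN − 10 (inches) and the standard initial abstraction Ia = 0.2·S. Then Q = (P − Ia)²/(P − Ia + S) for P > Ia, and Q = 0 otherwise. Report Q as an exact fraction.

CN(I) from CN(II)=47: (4.2·47)/(10 − 0.058·47) = 98700/3637 ≈ 27.138
Max retention: S = 1000/(98700/3637) − 10 = 26500/987 in (≈ 26.849 in)
Ia = 0.2S: 0.2·26.849 = 5.370 in (exactly 5300/987)
Excess rainfall: 12.730 − 5.370 = 7.360 in; P > Ia so Q > 0
Q = (726451/98700)²/((726451/98700) + 26500/987) = (527731055401/9741690000)/(3376451/98700) = 527731055401/333255713700 in ≈ 1.584 in

Q = 527731055401/333255713700 in ≈ 1.584 in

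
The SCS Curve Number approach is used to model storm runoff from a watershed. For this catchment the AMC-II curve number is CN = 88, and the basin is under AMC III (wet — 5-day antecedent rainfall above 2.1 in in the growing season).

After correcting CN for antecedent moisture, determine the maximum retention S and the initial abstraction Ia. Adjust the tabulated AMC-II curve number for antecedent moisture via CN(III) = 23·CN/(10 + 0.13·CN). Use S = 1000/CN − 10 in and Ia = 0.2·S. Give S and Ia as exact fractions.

Wet (AMC III): CN(III) = 23·88/(10 + 0.13·88) = 2024/(536/25) = 6325/67 ≈ 94.403
Max retention: S = 1000/(6325/67) − 10 = 150/253 in (≈ 0.593 in)
Ia = 0.2S: 0.2·0.593 = 0.119 in (exactly 30/253)

S = 150/253 in ≈ 0.593 in; Ia = 30/253 in ≈ 0.119 in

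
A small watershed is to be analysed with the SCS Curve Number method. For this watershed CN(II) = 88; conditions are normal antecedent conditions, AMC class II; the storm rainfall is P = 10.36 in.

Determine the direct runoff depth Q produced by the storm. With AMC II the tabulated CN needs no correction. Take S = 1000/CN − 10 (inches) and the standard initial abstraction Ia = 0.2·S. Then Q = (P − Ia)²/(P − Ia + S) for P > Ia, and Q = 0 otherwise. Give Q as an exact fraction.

Q = 7695076/865975 in ≈ 8.886 in

AMC II — tabulated CN = 88 applies directly.
S = 1000/88 − 10 = 15/11 in ≈ 1.364 in
Ia = 0.2·(15/11) = 3/11 in ≈ 0.273 in
Since P=10.360 > Ia=0.273: effective rainfall P−Ia = 2774/275 in
Q = (2774/275)²/((2774/275) + 15/11) = (7695076/75625)/(3149/275) = 7695076/865975 in ≈ 8.886 in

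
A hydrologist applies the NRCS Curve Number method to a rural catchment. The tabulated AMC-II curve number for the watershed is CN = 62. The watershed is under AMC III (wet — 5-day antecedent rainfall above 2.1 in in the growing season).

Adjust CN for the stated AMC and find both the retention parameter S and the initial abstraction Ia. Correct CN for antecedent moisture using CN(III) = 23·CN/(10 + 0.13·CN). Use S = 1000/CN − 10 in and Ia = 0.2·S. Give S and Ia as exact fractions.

S = 1900/713 in ≈ 2.665 in; Ia = 380/713 in ≈ 0.533 in

Adjust CN=62 to AMC III: 23·62/(10 + 0.13·62) → 1426 ÷ (903/50) = 71300/903 ≈ 78.959
Max retention: S = 1000/(71300/903) − 10 = 1900/713 in (≈ 2.665 in)
Initial abstraction Ia = S/5 = (1900/713)/5 = 380/713 ≈ 0.533 in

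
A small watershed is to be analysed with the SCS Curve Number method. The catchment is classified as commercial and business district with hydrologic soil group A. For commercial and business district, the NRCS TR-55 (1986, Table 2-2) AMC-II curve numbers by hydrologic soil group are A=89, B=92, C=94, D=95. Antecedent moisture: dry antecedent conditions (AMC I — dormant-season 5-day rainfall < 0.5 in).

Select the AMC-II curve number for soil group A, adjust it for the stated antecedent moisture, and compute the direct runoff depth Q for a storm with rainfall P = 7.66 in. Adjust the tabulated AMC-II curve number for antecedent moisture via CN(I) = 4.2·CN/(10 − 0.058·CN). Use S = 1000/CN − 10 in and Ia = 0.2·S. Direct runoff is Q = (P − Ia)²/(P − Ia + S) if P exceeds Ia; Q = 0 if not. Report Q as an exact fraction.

NRCS table: commercial and business district, soil group A → CN(II) = 89
Adjust CN=89 to AMC I: 4.2·89/(10 − 0.058·89) → (1869/5) ÷ (2419/500) = 186900/2419 ≈ 77.263
Max retention: S = 1000/(186900/2419) − 10 = 5500/1869 in (≈ 2.943 in)
Initial abstraction Ia = S/5 = (5500/1869)/5 = 1100/1869 ≈ 0.589 in
P − Ia = 7.660 − 0.589 = 660827/93450 ≈ 7.071 in (> 0, runoff occurs)
Q = (660827/93450)²/((660827/93450) + 5500/1869) = (436692323929/8732902500)/(935827/93450) = 436692323929/87453033150 in ≈ 4.993 in

Q = 436692323929/87453033150 in ≈ 4.993 in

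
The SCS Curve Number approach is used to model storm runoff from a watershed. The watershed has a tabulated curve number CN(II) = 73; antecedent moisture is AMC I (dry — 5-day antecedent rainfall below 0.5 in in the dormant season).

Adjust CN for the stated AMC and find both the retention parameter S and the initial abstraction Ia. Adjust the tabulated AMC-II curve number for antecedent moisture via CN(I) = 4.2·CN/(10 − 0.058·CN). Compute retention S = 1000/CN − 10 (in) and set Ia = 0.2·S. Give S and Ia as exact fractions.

Adjust CN=73 to AMC I: 4.2·73/(10 − 0.058·73) → (1533/5) ÷ (2883/500) = 51100/961 ≈ 53.174
Retention S: 1000/CN − 10 with CN=53.174 → S = 4500/511 ≈ 8.806 in
Ia = 0.2S: 0.2·8.806 = 1.761 in (exactly 900/511)

S = 4500/511 in ≈ 8.806 in; Ia = 900/511 in ≈ 1.761 in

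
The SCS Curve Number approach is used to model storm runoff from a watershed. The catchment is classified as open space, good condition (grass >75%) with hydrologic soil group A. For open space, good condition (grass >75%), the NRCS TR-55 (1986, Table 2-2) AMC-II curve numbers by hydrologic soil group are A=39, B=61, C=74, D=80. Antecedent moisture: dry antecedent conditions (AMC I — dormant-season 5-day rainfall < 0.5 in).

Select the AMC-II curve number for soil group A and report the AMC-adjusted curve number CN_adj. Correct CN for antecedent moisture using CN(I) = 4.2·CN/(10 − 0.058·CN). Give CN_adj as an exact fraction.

NRCS table: open space, good condition (grass >75%), soil group A → CN(II) = 39
CN(I) from CN(II)=39: (4.2·39)/(10 − 0.058·39) = 81900/3869 ≈ 21.168

CN_adj = 81900/3869 ≈ 21.168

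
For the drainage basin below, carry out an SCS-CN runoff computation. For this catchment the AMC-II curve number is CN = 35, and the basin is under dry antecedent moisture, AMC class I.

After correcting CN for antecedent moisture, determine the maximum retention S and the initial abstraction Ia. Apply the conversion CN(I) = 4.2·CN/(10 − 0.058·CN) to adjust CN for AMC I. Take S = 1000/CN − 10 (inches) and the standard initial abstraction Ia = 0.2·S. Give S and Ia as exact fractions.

CN(I) from CN(II)=35: (4.2·35)/(10 − 0.058·35) = 14700/797 ≈ 18.444
Retention S: 1000/CN − 10 with CN=18.444 → S = 6500/147 ≈ 44.218 in
Ia = 0.2·(6500/147) = 1300/147 in ≈ 8.844 in

S = 6500/147 in ≈ 44.218 in; Ia = 1300/147 in ≈ 8.844 in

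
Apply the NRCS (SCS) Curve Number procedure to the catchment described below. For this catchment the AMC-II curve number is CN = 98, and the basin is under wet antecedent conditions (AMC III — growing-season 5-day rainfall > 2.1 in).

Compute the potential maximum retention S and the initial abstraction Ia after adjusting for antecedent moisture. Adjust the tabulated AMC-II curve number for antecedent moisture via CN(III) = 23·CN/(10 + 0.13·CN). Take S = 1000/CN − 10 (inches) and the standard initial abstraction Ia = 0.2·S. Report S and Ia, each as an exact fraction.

CN(III) from CN(II)=98: (23·98)/(10 + 0.13·98) = 112700/1137 ≈ 99.120
S = 1000/(112700/1137) − 10 = 100/1127 in ≈ 0.089 in
Ia = 0.2·(100/1127) = 20/1127 in ≈ 0.018 in

S = 100/1127 in ≈ 0.089 in; Ia = 20/1127 in ≈ 0.018 in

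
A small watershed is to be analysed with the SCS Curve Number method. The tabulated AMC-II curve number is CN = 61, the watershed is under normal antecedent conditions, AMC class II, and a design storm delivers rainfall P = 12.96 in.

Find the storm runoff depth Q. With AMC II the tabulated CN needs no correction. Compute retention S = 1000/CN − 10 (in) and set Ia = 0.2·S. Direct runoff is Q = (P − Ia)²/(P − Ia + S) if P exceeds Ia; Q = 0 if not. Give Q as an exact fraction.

Q = 26444883/3502925 in ≈ 7.549 in

CN(II) = 61; AMC II needs no correction.
S = 1000/61 − 10 = 390/61 in ≈ 6.393 in
Initial abstraction Ia = S/5 = (390/61)/5 = 78/61 ≈ 1.279 in
Since P=12.960 > Ia=1.279: effective rainfall P−Ia = 17814/1525 in
Q = (17814/1525)²/((17814/1525) + 390/61) = (317338596/2325625)/(27564/1525) = 26444883/3502925 in ≈ 7.549 in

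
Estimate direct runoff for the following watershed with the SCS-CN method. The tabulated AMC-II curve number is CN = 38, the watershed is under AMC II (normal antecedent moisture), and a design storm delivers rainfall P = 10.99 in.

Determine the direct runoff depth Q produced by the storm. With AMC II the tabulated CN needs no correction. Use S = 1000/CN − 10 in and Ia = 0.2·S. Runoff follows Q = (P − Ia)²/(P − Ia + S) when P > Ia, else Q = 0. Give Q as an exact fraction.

AMC II — tabulated CN = 38 applies directly.
Max retention: S = 1000/38 − 10 = 310/19 in (≈ 16.316 in)
Initial abstraction Ia = S/5 = (310/19)/5 = 62/19 ≈ 3.263 in
Excess rainfall: 10.990 − 3.263 = 7.727 in; P > Ia so Q > 0
Q = (14681/1900)²/((14681/1900) + 310/19) = (215531761/3610000)/(45681/1900) = 215531761/86793900 in ≈ 2.483 in

Q = 215531761/86793900 in ≈ 2.483 in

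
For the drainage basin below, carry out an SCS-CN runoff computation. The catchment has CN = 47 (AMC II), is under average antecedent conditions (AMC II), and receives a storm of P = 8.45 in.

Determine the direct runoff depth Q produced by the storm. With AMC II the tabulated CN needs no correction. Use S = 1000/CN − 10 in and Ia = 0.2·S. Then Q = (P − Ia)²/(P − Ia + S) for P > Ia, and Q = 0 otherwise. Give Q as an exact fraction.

Q = 33907329/15437620 in ≈ 2.196 in

CN(II) = 47; AMC II needs no correction.
Max retention: S = 1000/47 − 10 = 530/47 in (≈ 11.277 in)
Ia = 0.2·(530/47) = 106/47 in ≈ 2.255 in
P − Ia = 8.450 − 2.255 = 5823/940 ≈ 6.195 in (> 0, runoff occurs)
Runoff Q = (P−Ia)²/(P−Ia+S) = (6.195)²/(6.195+11.277) = 33907329/15437620 ≈ 2.196 in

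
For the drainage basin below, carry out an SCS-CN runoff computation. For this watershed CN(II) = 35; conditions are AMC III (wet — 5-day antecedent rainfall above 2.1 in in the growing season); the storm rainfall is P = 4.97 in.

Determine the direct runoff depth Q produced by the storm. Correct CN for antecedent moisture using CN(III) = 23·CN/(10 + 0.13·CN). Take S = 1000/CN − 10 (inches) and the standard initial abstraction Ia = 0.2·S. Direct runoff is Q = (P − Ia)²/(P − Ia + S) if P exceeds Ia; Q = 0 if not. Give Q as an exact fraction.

Q = 2917836289/2962673700 in ≈ 0.985 in

Adjust CN=35 to AMC III: 23·35/(10 + 0.13·35) → 805 ÷ (291/20) = 16100/291 ≈ 55.326
S = 1000/(16100/291) − 10 = 1300/161 in ≈ 8.075 in
Initial abstraction Ia = S/5 = (1300/161)/5 = 260/161 ≈ 1.615 in
Since P=4.970 > Ia=1.615: effective rainfall P−Ia = 54017/16100 in
Q: (54017/16100)² ÷ (184017/16100) = 2917836289/2962673700 in (≈ 0.985 in)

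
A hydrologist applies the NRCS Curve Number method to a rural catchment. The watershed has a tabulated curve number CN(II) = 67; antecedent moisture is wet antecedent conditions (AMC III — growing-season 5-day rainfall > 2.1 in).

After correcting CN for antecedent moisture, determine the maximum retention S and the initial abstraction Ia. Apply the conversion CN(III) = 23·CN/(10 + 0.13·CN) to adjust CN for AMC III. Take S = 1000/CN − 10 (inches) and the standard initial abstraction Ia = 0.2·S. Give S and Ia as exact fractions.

CN(III) from CN(II)=67: (23·67)/(10 + 0.13·67) = 154100/1871 ≈ 82.362
Max retention: S = 1000/(154100/1871) − 10 = 3300/1541 in (≈ 2.141 in)
Ia = 0.2S: 0.2·2.141 = 0.428 in (exactly 660/1541)

S = 3300/1541 in ≈ 2.141 in; Ia = 660/1541 in ≈ 0.428 in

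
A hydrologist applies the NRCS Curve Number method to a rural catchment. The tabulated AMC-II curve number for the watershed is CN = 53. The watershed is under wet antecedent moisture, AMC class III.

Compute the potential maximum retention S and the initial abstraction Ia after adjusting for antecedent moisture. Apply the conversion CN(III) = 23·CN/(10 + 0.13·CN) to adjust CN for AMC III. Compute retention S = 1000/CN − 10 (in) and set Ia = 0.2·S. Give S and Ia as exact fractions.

S = 4700/1219 in ≈ 3.856 in; Ia = 940/1219 in ≈ 0.771 in

CN(III) from CN(II)=53: (23·53)/(10 + 0.13·53) = 121900/1689 ≈ 72.173
Max retention: S = 1000/(121900/1689) − 10 = 4700/1219 in (≈ 3.856 in)
Initial abstraction Ia = S/5 = (4700/1219)/5 = 940/1219 ≈ 0.771 in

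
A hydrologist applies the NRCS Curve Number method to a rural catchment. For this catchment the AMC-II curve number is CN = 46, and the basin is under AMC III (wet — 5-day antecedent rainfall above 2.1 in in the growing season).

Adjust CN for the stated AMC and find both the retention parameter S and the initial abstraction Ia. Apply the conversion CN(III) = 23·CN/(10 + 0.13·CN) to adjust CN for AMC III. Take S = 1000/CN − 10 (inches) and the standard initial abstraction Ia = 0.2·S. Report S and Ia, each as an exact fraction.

Adjust CN=46 to AMC III: 23·46/(10 + 0.13·46) → 1058 ÷ (799/50) = 52900/799 ≈ 66.208
S = 1000/(52900/799) − 10 = 2700/529 in ≈ 5.104 in
Ia = 0.2S: 0.2·5.104 = 1.021 in (exactly 540/529)

S = 2700/529 in ≈ 5.104 in; Ia = 540/529 in ≈ 1.021 in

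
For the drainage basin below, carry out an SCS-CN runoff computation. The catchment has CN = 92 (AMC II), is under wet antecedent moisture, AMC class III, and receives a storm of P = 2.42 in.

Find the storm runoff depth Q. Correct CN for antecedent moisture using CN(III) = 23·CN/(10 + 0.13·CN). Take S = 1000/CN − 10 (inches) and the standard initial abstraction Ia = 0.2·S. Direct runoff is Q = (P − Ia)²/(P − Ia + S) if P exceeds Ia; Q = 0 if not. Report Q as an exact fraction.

Adjust CN=92 to AMC III: 23·92/(10 + 0.13·92) → 2116 ÷ (549/25) = 52900/549 ≈ 96.357
Retention S: 1000/CN − 10 with CN=96.357 → S = 200/529 ≈ 0.378 in
Ia = 0.2S: 0.2·0.378 = 0.076 in (exactly 40/529)
Excess rainfall: 2.420 − 0.076 = 2.344 in; P > Ia so Q > 0
Q: (62009/26450)² ÷ (72009/26450) = 3845116081/1904638050 in (≈ 2.019 in)

Q = 3845116081/1904638050 in ≈ 2.019 in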